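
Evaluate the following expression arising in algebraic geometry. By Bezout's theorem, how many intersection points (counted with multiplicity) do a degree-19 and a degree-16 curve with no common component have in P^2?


Bezout's theorem states the intersection count equals the product of degrees.
Intersection count = 19 * 16 = 304

304


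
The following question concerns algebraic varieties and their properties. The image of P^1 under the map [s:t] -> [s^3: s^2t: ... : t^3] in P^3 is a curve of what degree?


The rational normal curve in P^3 is the image of P^1 under the 3-uple Veronese.
A general hyperplane in P^3 pulls back to a degree-3 form on P^1, which has 3 zeros,
so the curve meets a general hyperplane in 3 points. Degree = 3.

3


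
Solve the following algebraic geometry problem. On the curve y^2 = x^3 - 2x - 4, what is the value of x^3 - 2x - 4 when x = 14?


Compute x^3 - 2x - 4 at x = 14:
x^3 = 14^3 = 2744
(-2)*x = (-2)*14 = -28
Sum: 2744 - 28 - 4 = 2712

2712


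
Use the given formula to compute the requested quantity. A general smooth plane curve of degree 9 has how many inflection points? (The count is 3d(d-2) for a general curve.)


For a general smooth plane curve C of degree d, the inflection points are
the intersection of C with its Hessian curve, which has degree 3(d-2).
By Bezout, the total intersection number is d * 3(d-2) = 9 * 21 = 189.
For a general curve every flex is ordinary, so each contributes
multiplicity 1 to C·Hess(C), and the number of distinct inflection
points is 3d(d-2).
Inflection points = 3*9*(9-2) = 3*9*7 = 189

189


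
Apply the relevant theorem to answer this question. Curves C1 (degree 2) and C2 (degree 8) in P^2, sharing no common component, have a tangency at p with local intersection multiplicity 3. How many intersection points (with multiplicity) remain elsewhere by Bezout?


By Bezout's theorem, the total intersection number is d1 * d2.
Total = 2 * 8 = 16
Intersection multiplicity at p = 3
Remaining intersections = 16 - 3 = 13

13


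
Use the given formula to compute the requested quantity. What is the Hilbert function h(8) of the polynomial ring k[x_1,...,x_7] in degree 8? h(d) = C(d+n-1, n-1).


The Hilbert function for the polynomial ring in 7 variables is:
h(d) = C(d+n-1, n-1)
h(8) = C(8+7-1, 7-1) = C(14, 6)
= 14! / (6! * 8!)
= 3003

3003


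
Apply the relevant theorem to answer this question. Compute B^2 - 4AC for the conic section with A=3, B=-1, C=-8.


The discriminant of a conic Ax^2 + Bxy + Cy^2 + ... = 0 is B^2 - 4AC.
B^2 = (-1)^2 = 1
4AC = 4*3*(-8) = -96
Discriminant = 1 + 96 = 97

97


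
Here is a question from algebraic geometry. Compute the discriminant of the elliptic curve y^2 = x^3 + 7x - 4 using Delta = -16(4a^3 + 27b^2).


Compute each component:
4a^3 = 4*7^3 = 4*343 = 1372
27b^2 = 27*(-4)^2 = 27*16 = 432
4a^3 + 27b^2 = 1372 + 432 = 1804
Delta = -16*1804 = -28864

-28864


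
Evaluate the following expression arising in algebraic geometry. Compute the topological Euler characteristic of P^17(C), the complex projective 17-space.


The complex projective space P^17 has one cell in each even real dimension 0, 2, ..., 34.
The cohomology groups are H^{2k}(P^17) = Z for k = 0,...,17, and 0 otherwise.
Euler characteristic = sum of Betti numbers = 1 per even-dimensional cohomology group.
chi(P^17) = 17 + 1 = 18

18


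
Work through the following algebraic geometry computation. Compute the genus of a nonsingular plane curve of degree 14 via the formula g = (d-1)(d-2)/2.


Using the genus formula for smooth plane curves:
g = (d-1)(d-2)/2
g = (14-1)(14-2)/2
g = 13*12/2
g = 156/2 = 78

78


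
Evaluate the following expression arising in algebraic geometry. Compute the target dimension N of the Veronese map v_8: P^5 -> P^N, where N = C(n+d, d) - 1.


The Veronese embedding v_d: P^n -> P^N maps each point to all
degree-d monomials in n+1 homogeneous coordinates.
N = C(n+d, d) - 1
N = C(5+8, 8) - 1
N = C(13, 8) - 1
C(13, 8) = 1287
N = 1287 - 1 = 1286

1286


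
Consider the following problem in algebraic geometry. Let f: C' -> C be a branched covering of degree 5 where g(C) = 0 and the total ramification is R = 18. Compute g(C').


Riemann-Hurwitz formula: 2g' - 2 = d(2g - 2) + R
Given: d = 5, g = 0, R = 18
2g' - 2 = 5*(2*0 - 2) + 18
2g' - 2 = 5*(-2) + 18
2g' - 2 = -10 + 18 = 8
2g' = 10
g' = 5

5


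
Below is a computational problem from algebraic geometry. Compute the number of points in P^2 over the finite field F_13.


P^2(F_13) has (q^(n+1) - 1)/(q - 1) points.
= 13^2 + 13^1 + 13^0
= 169 + 13 + 1
= 183

183


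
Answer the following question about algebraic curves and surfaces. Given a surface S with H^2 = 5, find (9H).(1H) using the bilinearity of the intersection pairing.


Using bilinearity of the intersection pairing on a surface S:
(aH).(bH) = ab * (H.H)
We have H^2 = 5.
D.E = (9H).(1H) = 9*1*5
= 9*5
= 45

45


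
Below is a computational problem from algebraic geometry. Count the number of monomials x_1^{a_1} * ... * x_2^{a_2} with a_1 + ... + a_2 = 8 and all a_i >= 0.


The number of degree-8 monomials in 2 variables is C(d+n-1, n-1).
= C(8+2-1, 2-1) = C(9, 1)
= 9

9


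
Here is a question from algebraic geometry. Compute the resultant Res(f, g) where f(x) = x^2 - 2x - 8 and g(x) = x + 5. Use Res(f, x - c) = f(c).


For Res(f, x - c), we evaluate f at x = c.
f(-5) = (-5)^2 - 2*(-5) - 8
= 25 + 10 - 8
= 35 - 8 = 27
Res(f, g) = 27

27


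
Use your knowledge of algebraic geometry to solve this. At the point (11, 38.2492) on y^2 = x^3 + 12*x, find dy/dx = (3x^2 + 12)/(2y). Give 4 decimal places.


Using implicit differentiation of y^2 = x^3 + 12*x:
2y * dy/dx = 3x^2 + 12
dy/dx = (3x^2 + 12)/(2y)
Numerator: 3*11^2 + 12 = 375
Denominator: 2*38.2492 = 76.4984
dy/dx = 375/76.4984 = 4.9021

4.9021


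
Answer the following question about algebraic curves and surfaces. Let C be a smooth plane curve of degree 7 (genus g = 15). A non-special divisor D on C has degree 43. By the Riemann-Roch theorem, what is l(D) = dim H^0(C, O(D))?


First, compute the genus of a smooth plane curve of degree 7:
g = (d-1)(d-2)/2 = (7-1)(7-2)/2 = 15
For a non-special divisor D (i.e., h^1(D) = 0), Riemann-Roch gives:
l(D) = deg(D) - g + 1
Since deg(D) = 43 >= 2g - 1 = 29, D is non-special.
l(D) = 43 - 15 + 1 = 29

29


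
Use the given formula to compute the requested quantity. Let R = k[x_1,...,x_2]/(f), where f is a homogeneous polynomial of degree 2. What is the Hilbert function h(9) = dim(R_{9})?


For R = k[x_1,...,x_n]/(f) with f homogeneous of degree e:
The Hilbert series is (1 - t^e)/(1 - t)^n.
So h(d) = C(d+n-1, n-1) - C(d-e+n-1, n-1) for d >= e.
With n=2, e=2, d=9:
C(9+2-1, 2-1) = C(10, 1) = 10
C(9-2+2-1, 2-1) = C(8, 1) = 8
h(9) = 10 - 8 = 2

2


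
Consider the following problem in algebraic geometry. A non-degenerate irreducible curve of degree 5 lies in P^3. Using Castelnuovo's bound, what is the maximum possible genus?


Castelnuovo's bound: write d - 1 = m(r-1) + epsilon with 0 <= epsilon < r-1.
d - 1 = 5 - 1 = 4
r - 1 = 3 - 1 = 2
4 = 2*2 + 0, so m = 2, epsilon = 0
pi(d, r) = m(m-1)(r-1)/2 + m*epsilon
= 2*1*2/2 + 2*0
= 4/2 + 0
= 2 + 0 = 2

2


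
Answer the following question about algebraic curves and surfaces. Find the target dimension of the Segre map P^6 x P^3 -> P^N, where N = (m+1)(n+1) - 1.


The Segre embedding maps P^m x P^n into P^N via
all products of coordinates from each factor.
N = (m+1)(n+1) - 1
N = (6+1)(3+1) - 1
N = 7*4 - 1
N = 28 - 1 = 27

27


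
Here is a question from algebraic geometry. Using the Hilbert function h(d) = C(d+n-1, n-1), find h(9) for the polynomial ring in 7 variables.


The Hilbert function for the polynomial ring in 7 variables is:
h(d) = C(d+n-1, n-1)
h(9) = C(9+7-1, 7-1) = C(15, 6)
= 15! / (6! * 9!)
= 5005

5005


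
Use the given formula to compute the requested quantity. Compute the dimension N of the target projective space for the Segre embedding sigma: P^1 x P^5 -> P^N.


The Segre embedding maps P^m x P^n into P^N via
all products of coordinates from each factor.
N = (m+1)(n+1) - 1
N = (1+1)(5+1) - 1
N = 2*6 - 1
N = 12 - 1 = 11

11


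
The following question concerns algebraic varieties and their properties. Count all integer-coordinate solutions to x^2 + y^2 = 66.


Systematically check integer values of x where x^2 <= 66.
For each valid x, check if 66 - x^2 is a perfect square.
Total integer solutions found: 0

0


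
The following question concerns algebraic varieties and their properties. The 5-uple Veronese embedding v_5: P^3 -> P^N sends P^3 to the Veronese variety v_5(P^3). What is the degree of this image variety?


The Veronese variety v_5(P^3) has degree d^r.
d^r = 5^3 = 125

125


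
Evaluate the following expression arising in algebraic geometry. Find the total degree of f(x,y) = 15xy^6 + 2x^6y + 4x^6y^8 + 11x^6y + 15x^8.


Examine each term for its total degree (sum of exponents).
  Term '15xy^6' has total degree 1+6 = 7.
  Term '2x^6y' has total degree 6+1 = 7.
  Term '4x^6y^8' has total degree 6+8 = 14.
  Term '11x^6y' has total degree 6+1 = 7.
  Term '15x^8' has total degree 8+0 = 8.
The maximum total degree among all terms is 14.

14


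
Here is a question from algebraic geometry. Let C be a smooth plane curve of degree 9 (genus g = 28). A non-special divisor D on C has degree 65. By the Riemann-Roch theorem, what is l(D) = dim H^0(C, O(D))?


First, compute the genus of a smooth plane curve of degree 9:
g = (d-1)(d-2)/2 = (9-1)(9-2)/2 = 28
For a non-special divisor D (i.e., h^1(D) = 0), Riemann-Roch gives:
l(D) = deg(D) - g + 1
Since deg(D) = 65 >= 2g - 1 = 55, D is non-special.
l(D) = 65 - 28 + 1 = 38

38


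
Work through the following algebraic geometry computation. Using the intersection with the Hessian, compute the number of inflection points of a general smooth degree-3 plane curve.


For a general smooth plane curve C of degree d, the inflection points are
the intersection of C with its Hessian curve, which has degree 3(d-2).
By Bezout, the total intersection number is d * 3(d-2) = 3 * 3 = 9.
For a general curve every flex is ordinary, so each contributes
multiplicity 1 to C·Hess(C), and the number of distinct inflection
points is 3d(d-2).
Inflection points = 3*3*(3-2) = 3*3*1 = 9

9


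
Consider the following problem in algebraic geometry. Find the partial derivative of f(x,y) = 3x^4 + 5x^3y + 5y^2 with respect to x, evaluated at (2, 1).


df/dx = 4*3*x^3 + 3*5*x^2*y
At (2,1): 4*3*2^3 + 3*5*2^2*1
= 96 + 60
= 156

156


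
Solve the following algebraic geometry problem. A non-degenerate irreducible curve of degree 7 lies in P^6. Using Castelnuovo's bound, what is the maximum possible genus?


Castelnuovo's bound: write d - 1 = m(r-1) + epsilon with 0 <= epsilon < r-1.
d - 1 = 7 - 1 = 6
r - 1 = 6 - 1 = 5
6 = 1*5 + 1, so m = 1, epsilon = 1
pi(d, r) = m(m-1)(r-1)/2 + m*epsilon
= 1*0*5/2 + 1*1
= 0/2 + 1
= 0 + 1 = 1

1


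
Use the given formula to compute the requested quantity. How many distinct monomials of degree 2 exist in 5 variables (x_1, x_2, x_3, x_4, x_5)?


The number of degree-2 monomials in 5 variables is C(d+n-1, n-1).
= C(2+5-1, 5-1) = C(6, 4)
= 15

15


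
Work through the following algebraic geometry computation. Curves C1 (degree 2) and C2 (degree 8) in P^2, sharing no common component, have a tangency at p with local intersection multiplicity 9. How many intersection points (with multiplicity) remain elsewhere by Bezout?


By Bezout's theorem, the total intersection number is d1 * d2.
Total = 2 * 8 = 16
Intersection multiplicity at p = 9
Remaining intersections = 16 - 9 = 7

7


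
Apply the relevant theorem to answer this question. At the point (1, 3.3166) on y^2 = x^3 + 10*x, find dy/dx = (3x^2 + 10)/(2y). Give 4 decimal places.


Using implicit differentiation of y^2 = x^3 + 10*x:
2y * dy/dx = 3x^2 + 10
dy/dx = (3x^2 + 10)/(2y)
Numerator: 3*1^2 + 10 = 13
Denominator: 2*3.3166 = 6.6332
dy/dx = 13/6.6332 = 1.9598

1.9598


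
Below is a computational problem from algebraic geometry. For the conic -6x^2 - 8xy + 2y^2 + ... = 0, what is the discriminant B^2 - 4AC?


The discriminant of a conic Ax^2 + Bxy + Cy^2 + ... = 0 is B^2 - 4AC.
B^2 = (-8)^2 = 64
4AC = 4*(-6)*2 = -48
Discriminant = 64 + 48 = 112

112


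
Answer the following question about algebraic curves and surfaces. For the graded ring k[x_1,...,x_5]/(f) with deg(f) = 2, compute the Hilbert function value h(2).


For R = k[x_1,...,x_n]/(f) with f homogeneous of degree e:
The Hilbert series is (1 - t^e)/(1 - t)^n.
So h(d) = C(d+n-1, n-1) - C(d-e+n-1, n-1) for d >= e.
With n=5, e=2, d=2:
C(2+5-1, 5-1) = C(6, 4) = 15
C(2-2+5-1, 5-1) = C(4, 4) = 1
h(2) = 15 - 1 = 14

14


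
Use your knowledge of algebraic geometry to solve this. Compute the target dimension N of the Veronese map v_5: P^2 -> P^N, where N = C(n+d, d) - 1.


The Veronese embedding v_d: P^n -> P^N maps each point to all
degree-d monomials in n+1 homogeneous coordinates.
N = C(n+d, d) - 1
N = C(2+5, 5) - 1
N = C(7, 5) - 1
C(7, 5) = 21
N = 21 - 1 = 20

20


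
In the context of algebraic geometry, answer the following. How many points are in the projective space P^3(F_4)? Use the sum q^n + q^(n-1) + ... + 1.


P^3(F_4) has (q^(n+1) - 1)/(q - 1) points.
= 4^3 + 4^2 + 4^1 + 4^0
= 64 + 16 + 4 + 1
= 85

85


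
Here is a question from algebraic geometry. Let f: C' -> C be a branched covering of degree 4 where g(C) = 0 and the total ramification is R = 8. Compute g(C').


Riemann-Hurwitz formula: 2g' - 2 = d(2g - 2) + R
Given: d = 4, g = 0, R = 8
2g' - 2 = 4*(2*0 - 2) + 8
2g' - 2 = 4*(-2) + 8
2g' - 2 = -8 + 8 = 0
2g' = 2
g' = 1

1


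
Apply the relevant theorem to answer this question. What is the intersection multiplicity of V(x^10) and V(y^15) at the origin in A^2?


The intersection multiplicity of V(x^a) and V(y^b) at the origin is:
I(O; V(x^10), V(y^15)) = dim_k(k[x,y]/(x^10, y^15))
A basis for k[x,y]/(x^10, y^15) is the set of monomials x^i * y^j
where 0 <= i < 10 and 0 <= j < 15.
The number of such monomials is 10 * 15 = 150

150


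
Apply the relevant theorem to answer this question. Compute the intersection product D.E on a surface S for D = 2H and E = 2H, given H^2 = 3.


Using bilinearity of the intersection pairing on a surface S:
(aH).(bH) = ab * (H.H)
We have H^2 = 3.
D.E = (2H).(2H) = 2*2*3
= 4*3
= 12

12


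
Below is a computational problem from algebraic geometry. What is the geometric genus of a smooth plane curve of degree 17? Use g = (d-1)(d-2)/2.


Using the genus formula for smooth plane curves:
g = (d-1)(d-2)/2
g = (17-1)(17-2)/2
g = 16*15/2
g = 240/2 = 120

120


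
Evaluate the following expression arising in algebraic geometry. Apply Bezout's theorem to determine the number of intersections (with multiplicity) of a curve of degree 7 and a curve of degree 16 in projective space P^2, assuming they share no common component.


Bezout's theorem states the intersection count equals the product of degrees.
Intersection count = 7 * 16 = 112

112


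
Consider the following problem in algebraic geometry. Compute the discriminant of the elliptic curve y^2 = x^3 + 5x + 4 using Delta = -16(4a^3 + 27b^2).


Compute each component:
4a^3 = 4*5^3 = 4*125 = 500
27b^2 = 27*4^2 = 27*16 = 432
4a^3 + 27b^2 = 500 + 432 = 932
Delta = -16*932 = -14912

-14912


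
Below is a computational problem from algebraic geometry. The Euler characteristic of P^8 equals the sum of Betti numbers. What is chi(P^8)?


The complex projective space P^8 has one cell in each even real dimension 0, 2, ..., 16.
The cohomology groups are H^{2k}(P^8) = Z for k = 0,...,8, and 0 otherwise.
Euler characteristic = sum of Betti numbers = 1 per even-dimensional cohomology group.
chi(P^8) = 8 + 1 = 9

9


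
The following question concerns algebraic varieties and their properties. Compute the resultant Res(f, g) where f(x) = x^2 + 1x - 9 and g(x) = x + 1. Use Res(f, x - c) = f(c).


For Res(f, x - c), we evaluate f at x = c.
f(-1) = (-1)^2 + 1*(-1) - 9
= 1 - 1 - 9
= 0 - 9 = -9
Res(f, g) = -9

-9


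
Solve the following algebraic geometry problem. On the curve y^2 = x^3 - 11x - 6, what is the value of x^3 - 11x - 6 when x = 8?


Compute x^3 - 11x - 6 at x = 8:
x^3 = 8^3 = 512
(-11)*x = (-11)*8 = -88
Sum: 512 - 88 - 6 = 418

418


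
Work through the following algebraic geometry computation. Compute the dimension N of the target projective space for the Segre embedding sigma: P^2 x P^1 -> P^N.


The Segre embedding maps P^m x P^n into P^N via
all products of coordinates from each factor.
N = (m+1)(n+1) - 1
N = (2+1)(1+1) - 1
N = 3*2 - 1
N = 6 - 1 = 5

5


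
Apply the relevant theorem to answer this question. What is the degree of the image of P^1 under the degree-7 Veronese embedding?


The Veronese variety v_7(P^1) has degree d^r.
d^r = 7^1 = 7

7


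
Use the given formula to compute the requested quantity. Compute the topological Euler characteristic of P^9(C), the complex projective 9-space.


The complex projective space P^9 has one cell in each even real dimension 0, 2, ..., 18.
The cohomology groups are H^{2k}(P^9) = Z for k = 0,...,9, and 0 otherwise.
Euler characteristic = sum of Betti numbers = 1 per even-dimensional cohomology group.
chi(P^9) = 9 + 1 = 10

10


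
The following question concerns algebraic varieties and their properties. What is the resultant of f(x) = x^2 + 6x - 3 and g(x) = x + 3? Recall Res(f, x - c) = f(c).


For Res(f, x - c), we evaluate f at x = c.
f(-3) = (-3)^2 + 6*(-3) - 3
= 9 - 18 - 3
= -9 - 3 = -12
Res(f, g) = -12

-12


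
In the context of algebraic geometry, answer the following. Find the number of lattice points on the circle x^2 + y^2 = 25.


Systematically check integer values of x where x^2 <= 25.
For each valid x, check if 25 - x^2 is a perfect square.
x=0: 25 - 0 = 25, sqrt = 5 (valid)
x=3: 25 - 9 = 16, sqrt = 4 (valid)
x=4: 25 - 16 = 9, sqrt = 3 (valid)
x=5: 25 - 25 = 0, sqrt = 0 (valid)
Total integer solutions found: 12

12


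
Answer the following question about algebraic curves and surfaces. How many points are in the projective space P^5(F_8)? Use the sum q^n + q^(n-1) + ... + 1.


P^5(F_8) has (q^(n+1) - 1)/(q - 1) points.
= 8^5 + 8^4 + 8^3 + 8^2 + 8^1 + 8^0
= 32768 + 4096 + 512 + 64 + 8 + 1
= 37449

37449


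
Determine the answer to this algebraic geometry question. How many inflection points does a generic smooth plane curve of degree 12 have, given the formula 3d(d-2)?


For a general smooth plane curve C of degree d, the inflection points are
the intersection of C with its Hessian curve, which has degree 3(d-2).
By Bezout, the total intersection number is d * 3(d-2) = 12 * 30 = 360.
For a general curve every flex is ordinary, so each contributes
multiplicity 1 to C·Hess(C), and the number of distinct inflection
points is 3d(d-2).
Inflection points = 3*12*(12-2) = 3*12*10 = 360

360


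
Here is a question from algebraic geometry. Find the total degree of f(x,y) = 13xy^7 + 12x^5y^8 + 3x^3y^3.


Examine each term for its total degree (sum of exponents).
  Term '13xy^7' has total degree 1+7 = 8.
  Term '12x^5y^8' has total degree 5+8 = 13.
  Term '3x^3y^3' has total degree 3+3 = 6.
The maximum total degree among all terms is 13.

13


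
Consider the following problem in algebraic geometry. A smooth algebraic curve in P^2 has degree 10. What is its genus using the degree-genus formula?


Using the genus formula for smooth plane curves:
g = (d-1)(d-2)/2
g = (10-1)(10-2)/2
g = 9*8/2
g = 72/2 = 36

36


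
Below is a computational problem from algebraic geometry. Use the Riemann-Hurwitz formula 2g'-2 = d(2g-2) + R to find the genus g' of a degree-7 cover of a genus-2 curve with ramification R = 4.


Riemann-Hurwitz formula: 2g' - 2 = d(2g - 2) + R
Given: d = 7, g = 2, R = 4
2g' - 2 = 7*(2*2 - 2) + 4
2g' - 2 = 7*2 + 4
2g' - 2 = 14 + 4 = 18
2g' = 20
g' = 10

10


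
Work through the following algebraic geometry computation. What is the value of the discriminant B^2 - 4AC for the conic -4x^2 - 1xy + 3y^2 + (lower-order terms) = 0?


The discriminant of a conic Ax^2 + Bxy + Cy^2 + ... = 0 is B^2 - 4AC.
B^2 = (-1)^2 = 1
4AC = 4*(-4)*3 = -48
Discriminant = 1 + 48 = 49

49


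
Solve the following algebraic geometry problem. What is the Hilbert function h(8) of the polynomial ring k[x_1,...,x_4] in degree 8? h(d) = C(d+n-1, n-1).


The Hilbert function for the polynomial ring in 4 variables is:
h(d) = C(d+n-1, n-1)
h(8) = C(8+4-1, 4-1) = C(11, 3)
= 11! / (3! * 8!)
= 165

165


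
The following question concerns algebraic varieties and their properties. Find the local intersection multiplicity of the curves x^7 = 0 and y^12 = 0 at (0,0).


The intersection multiplicity of V(x^a) and V(y^b) at the origin is:
I(O; V(x^7), V(y^12)) = dim_k(k[x,y]/(x^7, y^12))
A basis for k[x,y]/(x^7, y^12) is the set of monomials x^i * y^j
where 0 <= i < 7 and 0 <= j < 12.
The number of such monomials is 7 * 12 = 84

84


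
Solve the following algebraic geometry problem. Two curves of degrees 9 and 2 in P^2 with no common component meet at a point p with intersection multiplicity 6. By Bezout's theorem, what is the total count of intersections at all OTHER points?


By Bezout's theorem, the total intersection number is d1 * d2.
Total = 9 * 2 = 18
Intersection multiplicity at p = 6
Remaining intersections = 18 - 6 = 12

12


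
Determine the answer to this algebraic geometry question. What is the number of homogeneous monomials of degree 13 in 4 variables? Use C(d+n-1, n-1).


The number of degree-13 monomials in 4 variables is C(d+n-1, n-1).
= C(13+4-1, 4-1) = C(16, 3)
= 560

560


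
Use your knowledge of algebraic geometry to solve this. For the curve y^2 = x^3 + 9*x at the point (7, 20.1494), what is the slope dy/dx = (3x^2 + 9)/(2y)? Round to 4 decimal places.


Using implicit differentiation of y^2 = x^3 + 9*x:
2y * dy/dx = 3x^2 + 9
dy/dx = (3x^2 + 9)/(2y)
Numerator: 3*7^2 + 9 = 156
Denominator: 2*20.1494 = 40.2988
dy/dx = 156/40.2988 = 3.8711

3.8711


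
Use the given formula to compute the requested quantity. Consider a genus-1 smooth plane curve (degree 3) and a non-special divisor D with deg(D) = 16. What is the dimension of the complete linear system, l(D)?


First, compute the genus of a smooth plane curve of degree 3:
g = (d-1)(d-2)/2 = (3-1)(3-2)/2 = 1
For a non-special divisor D (i.e., h^1(D) = 0), Riemann-Roch gives:
l(D) = deg(D) - g + 1
Since deg(D) = 16 >= 2g - 1 = 1, D is non-special.
l(D) = 16 - 1 + 1 = 16

16


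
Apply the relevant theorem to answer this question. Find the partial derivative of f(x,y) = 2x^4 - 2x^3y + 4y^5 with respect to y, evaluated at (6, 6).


df/dy = (-2)*x^3 + 5*4*y^4
At (6,6): (-2)*6^3 + 5*4*6^4
= -432 + 25920
= 25488

25488


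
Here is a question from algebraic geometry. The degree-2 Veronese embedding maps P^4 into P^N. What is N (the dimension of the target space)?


The Veronese embedding v_d: P^n -> P^N maps each point to all
degree-d monomials in n+1 homogeneous coordinates.
N = C(n+d, d) - 1
N = C(4+2, 2) - 1
N = C(6, 2) - 1
C(6, 2) = 15
N = 15 - 1 = 14

14


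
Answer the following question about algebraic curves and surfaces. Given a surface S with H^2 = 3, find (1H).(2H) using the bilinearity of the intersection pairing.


Using bilinearity of the intersection pairing on a surface S:
(aH).(bH) = ab * (H.H)
We have H^2 = 3.
D.E = (1H).(2H) = 1*2*3
= 2*3
= 6

6


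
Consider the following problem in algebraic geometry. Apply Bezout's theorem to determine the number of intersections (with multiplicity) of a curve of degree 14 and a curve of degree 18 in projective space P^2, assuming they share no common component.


Bezout's theorem states the intersection count equals the product of degrees.
Intersection count = 14 * 18 = 252

252


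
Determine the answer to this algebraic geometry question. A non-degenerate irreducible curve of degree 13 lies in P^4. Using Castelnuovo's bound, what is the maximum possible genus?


Castelnuovo's bound: write d - 1 = m(r-1) + epsilon with 0 <= epsilon < r-1.
d - 1 = 13 - 1 = 12
r - 1 = 4 - 1 = 3
12 = 4*3 + 0, so m = 4, epsilon = 0
pi(d, r) = m(m-1)(r-1)/2 + m*epsilon
= 4*3*3/2 + 4*0
= 36/2 + 0
= 18 + 0 = 18

18


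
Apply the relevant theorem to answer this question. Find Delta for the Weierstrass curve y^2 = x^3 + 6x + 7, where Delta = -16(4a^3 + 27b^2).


Compute each component:
4a^3 = 4*6^3 = 4*216 = 864
27b^2 = 27*7^2 = 27*49 = 1323
4a^3 + 27b^2 = 864 + 1323 = 2187
Delta = -16*2187 = -34992

-34992


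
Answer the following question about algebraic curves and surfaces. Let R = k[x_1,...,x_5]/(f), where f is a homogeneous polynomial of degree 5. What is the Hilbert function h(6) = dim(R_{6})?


For R = k[x_1,...,x_n]/(f) with f homogeneous of degree e:
The Hilbert series is (1 - t^e)/(1 - t)^n.
So h(d) = C(d+n-1, n-1) - C(d-e+n-1, n-1) for d >= e.
With n=5, e=5, d=6:
C(6+5-1, 5-1) = C(10, 4) = 210
C(6-5+5-1, 5-1) = C(5, 4) = 5
h(6) = 210 - 5 = 205

205


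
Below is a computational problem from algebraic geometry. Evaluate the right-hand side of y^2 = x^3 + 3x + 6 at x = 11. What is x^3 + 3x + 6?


Compute x^3 + 3x + 6 at x = 11:
x^3 = 11^3 = 1331
3*x = 3*11 = 33
Sum: 1331 + 33 + 6 = 1370

1370


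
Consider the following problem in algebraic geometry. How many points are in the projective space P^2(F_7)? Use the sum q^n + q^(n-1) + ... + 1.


P^2(F_7) has (q^(n+1) - 1)/(q - 1) points.
= 7^2 + 7^1 + 7^0
= 49 + 7 + 1
= 57

57


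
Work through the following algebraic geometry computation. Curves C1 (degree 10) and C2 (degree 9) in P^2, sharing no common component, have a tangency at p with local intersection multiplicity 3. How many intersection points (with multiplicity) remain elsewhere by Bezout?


By Bezout's theorem, the total intersection number is d1 * d2.
Total = 10 * 9 = 90
Intersection multiplicity at p = 3
Remaining intersections = 90 - 3 = 87

87


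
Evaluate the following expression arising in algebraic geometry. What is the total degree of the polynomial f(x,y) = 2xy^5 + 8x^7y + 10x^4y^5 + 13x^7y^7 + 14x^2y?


Examine each term for its total degree (sum of exponents).
  Term '2xy^5' has total degree 1+5 = 6.
  Term '8x^7y' has total degree 7+1 = 8.
  Term '10x^4y^5' has total degree 4+5 = 9.
  Term '13x^7y^7' has total degree 7+7 = 14.
  Term '14x^2y' has total degree 2+1 = 3.
The maximum total degree among all terms is 14.

14


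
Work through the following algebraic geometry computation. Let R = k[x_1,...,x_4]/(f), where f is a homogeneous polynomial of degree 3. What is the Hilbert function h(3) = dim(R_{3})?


For R = k[x_1,...,x_n]/(f) with f homogeneous of degree e:
The Hilbert series is (1 - t^e)/(1 - t)^n.
So h(d) = C(d+n-1, n-1) - C(d-e+n-1, n-1) for d >= e.
With n=4, e=3, d=3:
C(3+4-1, 4-1) = C(6, 3) = 20
C(3-3+4-1, 4-1) = C(3, 3) = 1
h(3) = 20 - 1 = 19

19


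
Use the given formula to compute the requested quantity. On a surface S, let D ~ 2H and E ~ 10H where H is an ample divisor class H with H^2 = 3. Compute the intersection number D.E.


Using bilinearity of the intersection pairing on a surface S:
(aH).(bH) = ab * (H.H)
We have H^2 = 3.
D.E = (2H).(10H) = 2*10*3
= 20*3
= 60

60


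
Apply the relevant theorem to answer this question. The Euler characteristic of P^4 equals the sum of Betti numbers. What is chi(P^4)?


The complex projective space P^4 has one cell in each even real dimension 0, 2, ..., 8.
The cohomology groups are H^{2k}(P^4) = Z for k = 0,...,4, and 0 otherwise.
Euler characteristic = sum of Betti numbers = 1 per even-dimensional cohomology group.
chi(P^4) = 4 + 1 = 5

5


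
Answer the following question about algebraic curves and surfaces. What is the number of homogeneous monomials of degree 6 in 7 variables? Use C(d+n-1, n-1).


The number of degree-6 monomials in 7 variables is C(d+n-1, n-1).
= C(6+7-1, 7-1) = C(12, 6)
= 924

924


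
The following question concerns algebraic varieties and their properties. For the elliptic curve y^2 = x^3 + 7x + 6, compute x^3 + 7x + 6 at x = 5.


Compute x^3 + 7x + 6 at x = 5:
x^3 = 5^3 = 125
7*x = 7*5 = 35
Sum: 125 + 35 + 6 = 166

166


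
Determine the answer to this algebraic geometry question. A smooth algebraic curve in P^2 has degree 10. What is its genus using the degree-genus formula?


Using the genus formula for smooth plane curves:
g = (d-1)(d-2)/2
g = (10-1)(10-2)/2
g = 9*8/2
g = 72/2 = 36

36


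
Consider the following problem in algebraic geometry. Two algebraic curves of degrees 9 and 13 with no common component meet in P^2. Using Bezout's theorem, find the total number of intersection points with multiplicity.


Bezout's theorem states the intersection count equals the product of degrees.
Intersection count = 9 * 13 = 117

117


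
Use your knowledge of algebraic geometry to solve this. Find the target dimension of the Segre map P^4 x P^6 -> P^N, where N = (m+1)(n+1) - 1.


The Segre embedding maps P^m x P^n into P^N via
all products of coordinates from each factor.
N = (m+1)(n+1) - 1
N = (4+1)(6+1) - 1
N = 5*7 - 1
N = 35 - 1 = 34

34


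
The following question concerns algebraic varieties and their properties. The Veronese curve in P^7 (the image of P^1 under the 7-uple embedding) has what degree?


The rational normal curve in P^7 is the image of P^1 under the 7-uple Veronese.
A general hyperplane in P^7 pulls back to a degree-7 form on P^1, which has 7 zeros,
so the curve meets a general hyperplane in 7 points. Degree = 7.

7


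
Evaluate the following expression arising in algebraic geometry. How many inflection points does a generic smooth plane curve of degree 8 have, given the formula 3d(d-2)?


For a general smooth plane curve C of degree d, the inflection points are
the intersection of C with its Hessian curve, which has degree 3(d-2).
By Bezout, the total intersection number is d * 3(d-2) = 8 * 18 = 144.
For a general curve every flex is ordinary, so each contributes
multiplicity 1 to C·Hess(C), and the number of distinct inflection
points is 3d(d-2).
Inflection points = 3*8*(8-2) = 3*8*6 = 144

144


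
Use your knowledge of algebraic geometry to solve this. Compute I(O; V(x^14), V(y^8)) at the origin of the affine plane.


The intersection multiplicity of V(x^a) and V(y^b) at the origin is:
I(O; V(x^14), V(y^8)) = dim_k(k[x,y]/(x^14, y^8))
A basis for k[x,y]/(x^14, y^8) is the set of monomials x^i * y^j
where 0 <= i < 14 and 0 <= j < 8.
The number of such monomials is 14 * 8 = 112

112


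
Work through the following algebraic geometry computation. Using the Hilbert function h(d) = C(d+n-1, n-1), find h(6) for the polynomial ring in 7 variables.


The Hilbert function for the polynomial ring in 7 variables is:
h(d) = C(d+n-1, n-1)
h(6) = C(6+7-1, 7-1) = C(12, 6)
= 12! / (6! * 6!)
= 924

924


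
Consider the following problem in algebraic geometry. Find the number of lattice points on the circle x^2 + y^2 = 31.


Systematically check integer values of x where x^2 <= 31.
For each valid x, check if 31 - x^2 is a perfect square.
Total integer solutions found: 0

0


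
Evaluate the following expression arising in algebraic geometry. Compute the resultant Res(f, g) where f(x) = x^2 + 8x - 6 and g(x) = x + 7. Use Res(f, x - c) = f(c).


For Res(f, x - c), we evaluate f at x = c.
f(-7) = (-7)^2 + 8*(-7) - 6
= 49 - 56 - 6
= -7 - 6 = -13
Res(f, g) = -13

-13


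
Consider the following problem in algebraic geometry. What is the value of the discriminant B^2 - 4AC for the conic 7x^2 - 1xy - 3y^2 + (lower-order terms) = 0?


The discriminant of a conic Ax^2 + Bxy + Cy^2 + ... = 0 is B^2 - 4AC.
B^2 = (-1)^2 = 1
4AC = 4*7*(-3) = -84
Discriminant = 1 + 84 = 85

85


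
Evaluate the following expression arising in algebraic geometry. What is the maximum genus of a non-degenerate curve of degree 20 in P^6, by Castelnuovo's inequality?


Castelnuovo's bound: write d - 1 = m(r-1) + epsilon with 0 <= epsilon < r-1.
d - 1 = 20 - 1 = 19
r - 1 = 6 - 1 = 5
19 = 3*5 + 4, so m = 3, epsilon = 4
pi(d, r) = m(m-1)(r-1)/2 + m*epsilon
= 3*2*5/2 + 3*4
= 30/2 + 12
= 15 + 12 = 27

27


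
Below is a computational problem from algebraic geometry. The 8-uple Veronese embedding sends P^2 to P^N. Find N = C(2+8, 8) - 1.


The Veronese embedding v_d: P^n -> P^N maps each point to all
degree-d monomials in n+1 homogeneous coordinates.
N = C(n+d, d) - 1
N = C(2+8, 8) - 1
N = C(10, 8) - 1
C(10, 8) = 45
N = 45 - 1 = 44

44


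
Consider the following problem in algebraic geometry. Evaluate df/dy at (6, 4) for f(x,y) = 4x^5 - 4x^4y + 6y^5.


df/dy = (-4)*x^4 + 5*6*y^4
At (6,4): (-4)*6^4 + 5*6*4^4
= -5184 + 7680
= 2496

2496


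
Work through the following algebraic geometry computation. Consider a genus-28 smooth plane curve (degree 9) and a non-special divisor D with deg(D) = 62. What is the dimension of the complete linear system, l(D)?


First, compute the genus of a smooth plane curve of degree 9:
g = (d-1)(d-2)/2 = (9-1)(9-2)/2 = 28
For a non-special divisor D (i.e., h^1(D) = 0), Riemann-Roch gives:
l(D) = deg(D) - g + 1
Since deg(D) = 62 >= 2g - 1 = 55, D is non-special.
l(D) = 62 - 28 + 1 = 35

35


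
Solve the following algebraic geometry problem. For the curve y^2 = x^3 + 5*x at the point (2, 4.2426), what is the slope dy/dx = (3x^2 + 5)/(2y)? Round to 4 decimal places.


Using implicit differentiation of y^2 = x^3 + 5*x:
2y * dy/dx = 3x^2 + 5
dy/dx = (3x^2 + 5)/(2y)
Numerator: 3*2^2 + 5 = 17
Denominator: 2*4.2426 = 8.4852
dy/dx = 17/8.4852 = 2.0035

2.0035


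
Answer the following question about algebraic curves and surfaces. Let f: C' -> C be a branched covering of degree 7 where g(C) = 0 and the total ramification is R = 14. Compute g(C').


Riemann-Hurwitz formula: 2g' - 2 = d(2g - 2) + R
Given: d = 7, g = 0, R = 14
2g' - 2 = 7*(2*0 - 2) + 14
2g' - 2 = 7*(-2) + 14
2g' - 2 = -14 + 14 = 0
2g' = 2
g' = 1

1


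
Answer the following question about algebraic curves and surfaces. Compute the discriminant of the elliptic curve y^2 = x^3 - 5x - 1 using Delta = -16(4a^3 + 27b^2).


Compute each component:
4a^3 = 4*(-5)^3 = 4*(-125) = -500
27b^2 = 27*(-1)^2 = 27*1 = 27
4a^3 + 27b^2 = -500 + 27 = -473
Delta = -16*(-473) = 7568

7568


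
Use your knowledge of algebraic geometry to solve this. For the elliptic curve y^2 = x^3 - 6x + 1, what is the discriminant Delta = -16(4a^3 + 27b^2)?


Compute each component:
4a^3 = 4*(-6)^3 = 4*(-216) = -864
27b^2 = 27*1^2 = 27*1 = 27
4a^3 + 27b^2 = -864 + 27 = -837
Delta = -16*(-837) = 13392

13392


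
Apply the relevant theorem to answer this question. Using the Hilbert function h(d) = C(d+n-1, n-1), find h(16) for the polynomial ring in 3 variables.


The Hilbert function for the polynomial ring in 3 variables is:
h(d) = C(d+n-1, n-1)
h(16) = C(16+3-1, 3-1) = C(18, 2)
= 18! / (2! * 16!)
= 153

153


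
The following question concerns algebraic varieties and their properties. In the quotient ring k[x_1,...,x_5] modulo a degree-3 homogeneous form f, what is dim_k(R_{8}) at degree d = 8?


For R = k[x_1,...,x_n]/(f) with f homogeneous of degree e:
The Hilbert series is (1 - t^e)/(1 - t)^n.
So h(d) = C(d+n-1, n-1) - C(d-e+n-1, n-1) for d >= e.
With n=5, e=3, d=8:
C(8+5-1, 5-1) = C(12, 4) = 495
C(8-3+5-1, 5-1) = C(9, 4) = 126
h(8) = 495 - 126 = 369

369


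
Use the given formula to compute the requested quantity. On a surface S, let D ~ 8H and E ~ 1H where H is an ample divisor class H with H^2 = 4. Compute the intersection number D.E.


Using bilinearity of the intersection pairing on a surface S:
(aH).(bH) = ab * (H.H)
We have H^2 = 4.
D.E = (8H).(1H) = 8*1*4
= 8*4
= 32

32


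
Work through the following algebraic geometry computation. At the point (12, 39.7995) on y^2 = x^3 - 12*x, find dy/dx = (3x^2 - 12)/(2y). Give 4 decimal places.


Using implicit differentiation of y^2 = x^3 - 12*x:
2y * dy/dx = 3x^2 - 12
dy/dx = (3x^2 - 12)/(2y)
Numerator: 3*12^2 - 12 = 420
Denominator: 2*39.7995 = 79.599
dy/dx = 420/79.599 = 5.2764

5.2764


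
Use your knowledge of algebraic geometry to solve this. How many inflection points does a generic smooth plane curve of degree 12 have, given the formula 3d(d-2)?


For a general smooth plane curve C of degree d, the inflection points are
the intersection of C with its Hessian curve, which has degree 3(d-2).
By Bezout, the total intersection number is d * 3(d-2) = 12 * 30 = 360.
For a general curve every flex is ordinary, so each contributes
multiplicity 1 to C·Hess(C), and the number of distinct inflection
points is 3d(d-2).
Inflection points = 3*12*(12-2) = 3*12*10 = 360

360


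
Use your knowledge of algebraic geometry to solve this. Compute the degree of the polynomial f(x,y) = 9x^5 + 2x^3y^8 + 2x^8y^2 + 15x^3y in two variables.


Examine each term for its total degree (sum of exponents).
  Term '9x^5' has total degree 5+0 = 5.
  Term '2x^3y^8' has total degree 3+8 = 11.
  Term '2x^8y^2' has total degree 8+2 = 10.
  Term '15x^3y' has total degree 3+1 = 4.
The maximum total degree among all terms is 11.

11


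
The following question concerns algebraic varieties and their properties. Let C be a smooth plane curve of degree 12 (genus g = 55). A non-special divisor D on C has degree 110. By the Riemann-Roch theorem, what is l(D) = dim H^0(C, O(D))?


First, compute the genus of a smooth plane curve of degree 12:
g = (d-1)(d-2)/2 = (12-1)(12-2)/2 = 55
For a non-special divisor D (i.e., h^1(D) = 0), Riemann-Roch gives:
l(D) = deg(D) - g + 1
Since deg(D) = 110 >= 2g - 1 = 109, D is non-special.
l(D) = 110 - 55 + 1 = 56

56


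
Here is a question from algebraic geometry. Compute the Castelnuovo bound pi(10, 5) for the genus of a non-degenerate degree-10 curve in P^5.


Castelnuovo's bound: write d - 1 = m(r-1) + epsilon with 0 <= epsilon < r-1.
d - 1 = 10 - 1 = 9
r - 1 = 5 - 1 = 4
9 = 2*4 + 1, so m = 2, epsilon = 1
pi(d, r) = m(m-1)(r-1)/2 + m*epsilon
= 2*1*4/2 + 2*1
= 8/2 + 2
= 4 + 2 = 6

6


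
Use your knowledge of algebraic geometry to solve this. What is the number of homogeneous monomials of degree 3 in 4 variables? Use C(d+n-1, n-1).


The number of degree-3 monomials in 4 variables is C(d+n-1, n-1).
= C(3+4-1, 4-1) = C(6, 3)
= 20

20


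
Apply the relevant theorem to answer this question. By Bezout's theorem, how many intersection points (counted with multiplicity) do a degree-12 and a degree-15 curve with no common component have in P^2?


Bezout's theorem states the intersection count equals the product of degrees.
Intersection count = 12 * 15 = 180

180


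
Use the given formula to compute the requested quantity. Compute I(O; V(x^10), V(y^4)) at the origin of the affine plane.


The intersection multiplicity of V(x^a) and V(y^b) at the origin is:
I(O; V(x^10), V(y^4)) = dim_k(k[x,y]/(x^10, y^4))
A basis for k[x,y]/(x^10, y^4) is the set of monomials x^i * y^j
where 0 <= i < 10 and 0 <= j < 4.
The number of such monomials is 10 * 4 = 40

40


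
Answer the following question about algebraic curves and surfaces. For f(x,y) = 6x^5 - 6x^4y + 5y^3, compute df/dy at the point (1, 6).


df/dy = (-6)*x^4 + 3*5*y^2
At (1,6): (-6)*1^4 + 3*5*6^2
= -6 + 540
= 534

534


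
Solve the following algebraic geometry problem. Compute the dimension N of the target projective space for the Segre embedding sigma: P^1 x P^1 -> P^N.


The Segre embedding maps P^m x P^n into P^N via
all products of coordinates from each factor.
N = (m+1)(n+1) - 1
N = (1+1)(1+1) - 1
N = 2*2 - 1
N = 4 - 1 = 3

3


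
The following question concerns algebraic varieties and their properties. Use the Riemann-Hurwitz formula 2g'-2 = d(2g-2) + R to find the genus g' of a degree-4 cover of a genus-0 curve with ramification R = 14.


Riemann-Hurwitz formula: 2g' - 2 = d(2g - 2) + R
Given: d = 4, g = 0, R = 14
2g' - 2 = 4*(2*0 - 2) + 14
2g' - 2 = 4*(-2) + 14
2g' - 2 = -8 + 14 = 6
2g' = 8
g' = 4

4
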